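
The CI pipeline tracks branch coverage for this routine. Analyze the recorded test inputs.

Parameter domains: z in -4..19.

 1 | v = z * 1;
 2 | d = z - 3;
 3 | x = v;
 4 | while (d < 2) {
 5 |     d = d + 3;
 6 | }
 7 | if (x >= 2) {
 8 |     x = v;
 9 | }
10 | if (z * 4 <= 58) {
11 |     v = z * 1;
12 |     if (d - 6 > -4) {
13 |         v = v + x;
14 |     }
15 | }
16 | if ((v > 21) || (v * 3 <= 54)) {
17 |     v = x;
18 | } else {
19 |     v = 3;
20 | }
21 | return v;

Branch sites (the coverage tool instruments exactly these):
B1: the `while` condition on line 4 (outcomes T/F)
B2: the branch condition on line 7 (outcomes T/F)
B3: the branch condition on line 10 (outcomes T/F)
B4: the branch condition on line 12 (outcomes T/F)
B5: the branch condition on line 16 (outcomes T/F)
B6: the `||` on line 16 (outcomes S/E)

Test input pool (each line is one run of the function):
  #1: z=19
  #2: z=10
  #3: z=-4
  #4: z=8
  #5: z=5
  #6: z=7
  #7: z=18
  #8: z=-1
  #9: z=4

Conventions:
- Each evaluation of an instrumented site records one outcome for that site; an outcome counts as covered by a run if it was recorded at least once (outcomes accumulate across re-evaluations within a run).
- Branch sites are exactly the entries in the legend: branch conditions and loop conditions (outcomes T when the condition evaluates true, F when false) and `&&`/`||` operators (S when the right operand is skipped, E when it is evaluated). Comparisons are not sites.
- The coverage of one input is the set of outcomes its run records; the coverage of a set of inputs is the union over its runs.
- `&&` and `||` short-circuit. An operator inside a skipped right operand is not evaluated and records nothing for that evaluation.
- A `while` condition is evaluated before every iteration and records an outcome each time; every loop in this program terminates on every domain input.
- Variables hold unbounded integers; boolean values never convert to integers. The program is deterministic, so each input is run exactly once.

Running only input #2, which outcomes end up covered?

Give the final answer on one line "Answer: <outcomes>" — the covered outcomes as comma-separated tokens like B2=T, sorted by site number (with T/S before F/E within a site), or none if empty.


Simulating input #2 (z=10) step by step:
  B1->F, B2->T, B3->T, B4->T, B6->E, B5->F
distinct outcomes covered: B1=F, B2=T, B3=T, B4=T, B5=F, B6=E
Answer: B1=F, B2=T, B3=T, B4=T, B5=F, B6=E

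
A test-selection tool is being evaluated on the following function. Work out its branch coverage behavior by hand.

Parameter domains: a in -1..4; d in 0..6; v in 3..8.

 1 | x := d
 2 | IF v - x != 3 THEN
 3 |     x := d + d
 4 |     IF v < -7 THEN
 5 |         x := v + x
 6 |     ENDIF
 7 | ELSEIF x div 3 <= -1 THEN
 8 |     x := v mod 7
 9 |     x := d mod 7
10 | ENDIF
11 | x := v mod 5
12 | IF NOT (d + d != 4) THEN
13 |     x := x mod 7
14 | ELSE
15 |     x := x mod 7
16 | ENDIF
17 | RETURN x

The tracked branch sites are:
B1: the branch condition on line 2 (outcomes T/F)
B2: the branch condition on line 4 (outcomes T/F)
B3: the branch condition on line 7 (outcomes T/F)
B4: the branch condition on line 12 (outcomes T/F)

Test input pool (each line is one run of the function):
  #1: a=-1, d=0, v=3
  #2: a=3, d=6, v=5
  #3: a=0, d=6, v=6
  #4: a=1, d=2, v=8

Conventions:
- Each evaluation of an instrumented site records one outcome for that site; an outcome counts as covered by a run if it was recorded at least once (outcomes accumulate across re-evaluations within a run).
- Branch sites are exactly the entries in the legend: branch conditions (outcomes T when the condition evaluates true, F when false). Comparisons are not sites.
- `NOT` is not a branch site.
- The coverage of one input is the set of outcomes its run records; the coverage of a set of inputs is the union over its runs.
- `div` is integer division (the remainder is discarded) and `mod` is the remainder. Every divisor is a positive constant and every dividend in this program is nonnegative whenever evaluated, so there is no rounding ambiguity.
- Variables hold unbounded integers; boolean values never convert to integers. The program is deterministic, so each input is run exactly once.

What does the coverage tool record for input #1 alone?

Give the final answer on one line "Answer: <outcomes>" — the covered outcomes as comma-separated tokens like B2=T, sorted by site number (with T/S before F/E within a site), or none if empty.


Running input #1 (a=-1, d=0, v=3), event by event:
  B1->F, B3->F, B4->F
deduplicating events, the covered set is: B1=F, B3=F, B4=F
Answer: B1=F, B3=F, B4=F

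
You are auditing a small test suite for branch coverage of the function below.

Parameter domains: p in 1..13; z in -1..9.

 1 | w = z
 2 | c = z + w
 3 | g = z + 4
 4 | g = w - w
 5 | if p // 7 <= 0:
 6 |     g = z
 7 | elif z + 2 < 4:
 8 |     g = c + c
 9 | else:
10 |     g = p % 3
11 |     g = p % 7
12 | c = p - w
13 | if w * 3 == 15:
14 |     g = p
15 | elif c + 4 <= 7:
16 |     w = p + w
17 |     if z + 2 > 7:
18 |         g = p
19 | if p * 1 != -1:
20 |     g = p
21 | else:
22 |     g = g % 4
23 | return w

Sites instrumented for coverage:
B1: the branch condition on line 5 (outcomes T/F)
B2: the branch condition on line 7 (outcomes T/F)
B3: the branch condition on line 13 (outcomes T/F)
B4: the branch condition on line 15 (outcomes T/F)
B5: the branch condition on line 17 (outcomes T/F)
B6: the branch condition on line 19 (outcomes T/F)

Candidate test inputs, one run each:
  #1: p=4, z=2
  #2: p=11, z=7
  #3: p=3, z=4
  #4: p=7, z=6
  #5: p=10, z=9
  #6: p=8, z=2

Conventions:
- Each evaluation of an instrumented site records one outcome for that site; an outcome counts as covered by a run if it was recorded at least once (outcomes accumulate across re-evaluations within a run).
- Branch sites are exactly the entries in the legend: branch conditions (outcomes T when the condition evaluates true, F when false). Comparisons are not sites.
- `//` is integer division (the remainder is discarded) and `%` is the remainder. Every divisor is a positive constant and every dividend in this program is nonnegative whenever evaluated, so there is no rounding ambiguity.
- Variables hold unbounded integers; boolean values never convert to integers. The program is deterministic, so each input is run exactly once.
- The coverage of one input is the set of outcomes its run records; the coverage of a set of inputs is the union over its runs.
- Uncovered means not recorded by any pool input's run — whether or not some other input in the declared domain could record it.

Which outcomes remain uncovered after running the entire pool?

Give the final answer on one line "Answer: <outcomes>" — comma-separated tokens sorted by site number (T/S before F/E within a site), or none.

test 1 (p=4, z=2) hits B1=T, B3=F, B4=T, B5=F, B6=T
test 2 (p=11, z=7) hits B1=F, B2=F, B3=F, B4=F, B6=T
test 3 (p=3, z=4) hits B1=T, B3=F, B4=T, B5=F, B6=T
test 4 (p=7, z=6) hits B1=F, B2=F, B3=F, B4=T, B5=T, B6=T
test 5 (p=10, z=9) hits B1=F, B2=F, B3=F, B4=T, B5=T, B6=T
test 6 (p=8, z=2) hits B1=F, B2=F, B3=F, B4=F, B6=T
union over the pool: B1=T, B1=F, B2=F, B3=F, B4=T, B4=F, B5=T, B5=F, B6=T
uncovered (3 of 12): B2=T, B3=T, B6=F

Answer: B2=T, B3=T, B6=F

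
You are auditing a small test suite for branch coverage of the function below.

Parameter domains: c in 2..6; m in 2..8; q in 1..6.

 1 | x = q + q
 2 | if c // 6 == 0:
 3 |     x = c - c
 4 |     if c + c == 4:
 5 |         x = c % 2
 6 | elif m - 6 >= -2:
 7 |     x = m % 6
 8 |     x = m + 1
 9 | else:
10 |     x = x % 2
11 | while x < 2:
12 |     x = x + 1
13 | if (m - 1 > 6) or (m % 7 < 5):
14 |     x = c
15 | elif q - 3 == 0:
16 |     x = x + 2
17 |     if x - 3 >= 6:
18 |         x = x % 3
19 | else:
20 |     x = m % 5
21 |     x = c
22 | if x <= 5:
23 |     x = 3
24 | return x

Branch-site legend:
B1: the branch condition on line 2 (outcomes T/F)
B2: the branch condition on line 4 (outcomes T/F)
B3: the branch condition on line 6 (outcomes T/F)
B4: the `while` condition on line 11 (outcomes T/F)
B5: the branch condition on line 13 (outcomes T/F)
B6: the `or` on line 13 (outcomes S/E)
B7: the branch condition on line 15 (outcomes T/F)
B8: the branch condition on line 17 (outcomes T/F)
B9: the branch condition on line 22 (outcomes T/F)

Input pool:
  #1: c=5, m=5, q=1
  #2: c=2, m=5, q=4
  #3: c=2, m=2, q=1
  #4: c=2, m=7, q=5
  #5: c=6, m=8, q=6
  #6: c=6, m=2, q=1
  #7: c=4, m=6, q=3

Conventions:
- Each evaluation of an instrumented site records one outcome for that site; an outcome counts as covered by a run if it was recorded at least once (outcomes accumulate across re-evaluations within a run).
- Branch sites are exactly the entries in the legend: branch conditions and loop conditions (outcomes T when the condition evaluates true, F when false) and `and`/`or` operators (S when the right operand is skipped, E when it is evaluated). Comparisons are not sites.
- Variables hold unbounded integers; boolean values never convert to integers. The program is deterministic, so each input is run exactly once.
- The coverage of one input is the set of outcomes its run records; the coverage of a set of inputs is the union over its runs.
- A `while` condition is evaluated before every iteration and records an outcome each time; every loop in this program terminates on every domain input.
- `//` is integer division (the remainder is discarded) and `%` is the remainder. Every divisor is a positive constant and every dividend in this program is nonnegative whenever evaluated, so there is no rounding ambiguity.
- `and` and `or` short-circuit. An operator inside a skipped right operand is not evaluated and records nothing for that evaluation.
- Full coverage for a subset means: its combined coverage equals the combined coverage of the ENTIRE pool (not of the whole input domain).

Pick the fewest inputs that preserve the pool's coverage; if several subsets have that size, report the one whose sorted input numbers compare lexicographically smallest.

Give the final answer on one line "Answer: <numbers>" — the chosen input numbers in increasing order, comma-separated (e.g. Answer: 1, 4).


#1 (c=5, m=5, q=1) -> B1->T, B2->F, B4->T, B4->T, B4->F, B6->E, B5->F, B7->F, B9->T; covered: B1=T, B2=F, B4=T, B4=F, B5=F, B6=E, B7=F, B9=T
#2 (c=2, m=5, q=4) -> B1->T, B2->T, B4->T, B4->T, B4->F, B6->E, B5->F, B7->F, B9->T; covered: B1=T, B2=T, B4=T, B4=F, B5=F, B6=E, B7=F, B9=T
#3 (c=2, m=2, q=1) -> B1->T, B2->T, B4->T, B4->T, B4->F, B6->E, B5->T, B9->T; covered: B1=T, B2=T, B4=T, B4=F, B5=T, B6=E, B9=T
#4 (c=2, m=7, q=5) -> B1->T, B2->T, B4->T, B4->T, B4->F, B6->E, B5->T, B9->T; covered: B1=T, B2=T, B4=T, B4=F, B5=T, B6=E, B9=T
#5 (c=6, m=8, q=6) -> B1->F, B3->T, B4->F, B6->S, B5->T, B9->F; covered: B1=F, B3=T, B4=F, B5=T, B6=S, B9=F
#6 (c=6, m=2, q=1) -> B1->F, B3->F, B4->T, B4->T, B4->F, B6->E, B5->T, B9->F; covered: B1=F, B3=F, B4=T, B4=F, B5=T, B6=E, B9=F
#7 (c=4, m=6, q=3) -> B1->T, B2->F, B4->T, B4->T, B4->F, B6->E, B5->F, B7->T, B8->F, B9->T; covered: B1=T, B2=F, B4=T, B4=F, B5=F, B6=E, B7=T, B8=F, B9=T
pool-wide coverage (17 outcomes): B1=T, B1=F, B2=T, B2=F, B3=T, B3=F, B4=T, B4=F, B5=T, B5=F, B6=S, B6=E, B7=T, B7=F, B8=F, B9=T, B9=F
size 1 is not enough: best union over all size-1 subsets is 9/17
size 2 is not enough: best union over all size-2 subsets is 14/17
size 3 is not enough: best union over all size-3 subsets is 16/17
at size 4, {2, 5, 6, 7} reaches all 17 outcomes; every lexicographically earlier size-4 subset fails
Answer: 2, 5, 6, 7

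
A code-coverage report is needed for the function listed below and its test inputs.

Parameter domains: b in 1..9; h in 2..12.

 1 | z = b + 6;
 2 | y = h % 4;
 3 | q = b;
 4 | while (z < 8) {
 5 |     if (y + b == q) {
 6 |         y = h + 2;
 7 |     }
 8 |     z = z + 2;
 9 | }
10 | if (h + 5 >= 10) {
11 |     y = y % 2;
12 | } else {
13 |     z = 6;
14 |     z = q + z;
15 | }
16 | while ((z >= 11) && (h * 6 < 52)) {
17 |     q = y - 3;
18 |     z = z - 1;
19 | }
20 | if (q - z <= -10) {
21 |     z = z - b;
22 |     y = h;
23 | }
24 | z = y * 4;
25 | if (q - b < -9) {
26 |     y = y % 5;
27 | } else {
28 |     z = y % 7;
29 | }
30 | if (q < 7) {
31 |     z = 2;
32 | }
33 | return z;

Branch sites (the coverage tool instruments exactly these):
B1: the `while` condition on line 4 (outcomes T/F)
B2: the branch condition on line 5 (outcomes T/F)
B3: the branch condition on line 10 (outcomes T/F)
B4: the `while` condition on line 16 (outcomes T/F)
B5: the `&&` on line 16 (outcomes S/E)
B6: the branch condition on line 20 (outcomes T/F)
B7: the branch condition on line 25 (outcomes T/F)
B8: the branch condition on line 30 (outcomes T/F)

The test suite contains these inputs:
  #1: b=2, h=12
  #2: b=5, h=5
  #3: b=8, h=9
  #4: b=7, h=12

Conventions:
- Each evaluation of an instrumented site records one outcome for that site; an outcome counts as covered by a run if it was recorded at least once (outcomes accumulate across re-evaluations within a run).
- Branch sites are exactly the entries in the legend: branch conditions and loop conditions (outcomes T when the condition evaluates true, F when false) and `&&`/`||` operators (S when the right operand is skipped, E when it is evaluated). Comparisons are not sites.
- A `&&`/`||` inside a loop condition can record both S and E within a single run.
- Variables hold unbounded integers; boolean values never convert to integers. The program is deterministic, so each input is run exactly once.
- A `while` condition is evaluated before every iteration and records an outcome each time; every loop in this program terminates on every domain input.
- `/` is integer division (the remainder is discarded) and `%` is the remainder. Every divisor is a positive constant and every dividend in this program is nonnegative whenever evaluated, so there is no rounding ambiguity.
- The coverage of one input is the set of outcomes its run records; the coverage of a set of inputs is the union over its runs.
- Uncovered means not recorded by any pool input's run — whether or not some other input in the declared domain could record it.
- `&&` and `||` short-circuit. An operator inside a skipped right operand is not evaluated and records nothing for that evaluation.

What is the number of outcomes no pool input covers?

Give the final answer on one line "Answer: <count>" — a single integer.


input #1, b=2, h=12: events B1->F, B3->T, B5->S, B4->F, B6->F, B7->F, B8->T; outcomes B1=F, B3=T, B4=F, B5=S, B6=F, B7=F, B8=T
input #2, b=5, h=5: events B1->F, B3->T, B5->E, B4->T, B5->S, B4->F, B6->T, B7->F, B8->T; outcomes B1=F, B3=T, B4=T, B4=F, B5=S, B5=E, B6=T, B7=F, B8=T
input #3, b=8, h=9: events B1->F, B3->T, B5->E, B4->F, B6->F, B7->F, B8->F; outcomes B1=F, B3=T, B4=F, B5=E, B6=F, B7=F, B8=F
input #4, b=7, h=12: events B1->F, B3->T, B5->E, B4->F, B6->F, B7->F, B8->F; outcomes B1=F, B3=T, B4=F, B5=E, B6=F, B7=F, B8=F
union over the pool: B1=F, B3=T, B4=T, B4=F, B5=S, B5=E, B6=T, B6=F, B7=F, B8=T, B8=F
uncovered (5 of 16): B1=T, B2=T, B2=F, B3=F, B7=T
Answer: 5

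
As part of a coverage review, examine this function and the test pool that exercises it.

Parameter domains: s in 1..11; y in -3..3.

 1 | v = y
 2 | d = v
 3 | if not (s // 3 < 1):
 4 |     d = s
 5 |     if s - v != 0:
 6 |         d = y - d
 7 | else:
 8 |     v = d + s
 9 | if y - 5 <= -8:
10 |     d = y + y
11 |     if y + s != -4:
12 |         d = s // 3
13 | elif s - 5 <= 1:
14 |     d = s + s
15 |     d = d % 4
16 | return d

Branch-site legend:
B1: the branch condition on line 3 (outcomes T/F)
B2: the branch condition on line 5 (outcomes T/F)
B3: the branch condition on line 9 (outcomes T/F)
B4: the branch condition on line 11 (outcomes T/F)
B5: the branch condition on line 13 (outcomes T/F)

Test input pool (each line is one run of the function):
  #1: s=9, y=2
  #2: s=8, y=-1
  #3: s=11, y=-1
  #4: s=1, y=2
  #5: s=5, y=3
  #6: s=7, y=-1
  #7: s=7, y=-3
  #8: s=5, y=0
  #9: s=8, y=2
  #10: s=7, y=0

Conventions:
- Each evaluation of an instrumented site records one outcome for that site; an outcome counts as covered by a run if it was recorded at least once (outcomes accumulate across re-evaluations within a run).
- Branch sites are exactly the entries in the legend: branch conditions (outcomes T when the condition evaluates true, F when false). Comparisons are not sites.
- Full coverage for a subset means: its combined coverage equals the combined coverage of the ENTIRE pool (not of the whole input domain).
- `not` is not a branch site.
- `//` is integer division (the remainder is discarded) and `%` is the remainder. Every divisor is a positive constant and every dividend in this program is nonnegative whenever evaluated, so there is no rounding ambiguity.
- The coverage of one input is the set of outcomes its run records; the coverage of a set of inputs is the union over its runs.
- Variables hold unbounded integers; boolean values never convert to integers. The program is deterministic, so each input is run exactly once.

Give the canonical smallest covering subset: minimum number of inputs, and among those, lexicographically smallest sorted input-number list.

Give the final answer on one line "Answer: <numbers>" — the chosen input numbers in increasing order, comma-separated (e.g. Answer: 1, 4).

#1 (s=9, y=2) -> B1->T, B2->T, B3->F, B5->F; covered: B1=T, B2=T, B3=F, B5=F
#2 (s=8, y=-1) -> B1->T, B2->T, B3->F, B5->F; covered: B1=T, B2=T, B3=F, B5=F
#3 (s=11, y=-1) -> B1->T, B2->T, B3->F, B5->F; covered: B1=T, B2=T, B3=F, B5=F
#4 (s=1, y=2) -> B1->F, B3->F, B5->T; covered: B1=F, B3=F, B5=T
#5 (s=5, y=3) -> B1->T, B2->T, B3->F, B5->T; covered: B1=T, B2=T, B3=F, B5=T
#6 (s=7, y=-1) -> B1->T, B2->T, B3->F, B5->F; covered: B1=T, B2=T, B3=F, B5=F
#7 (s=7, y=-3) -> B1->T, B2->T, B3->T, B4->T; covered: B1=T, B2=T, B3=T, B4=T
#8 (s=5, y=0) -> B1->T, B2->T, B3->F, B5->T; covered: B1=T, B2=T, B3=F, B5=T
#9 (s=8, y=2) -> B1->T, B2->T, B3->F, B5->F; covered: B1=T, B2=T, B3=F, B5=F
#10 (s=7, y=0) -> B1->T, B2->T, B3->F, B5->F; covered: B1=T, B2=T, B3=F, B5=F
together the pool reaches 8 outcomes: B1=T, B1=F, B2=T, B3=T, B3=F, B4=T, B5=T, B5=F
every size-1 subset falls short of the 8 outcomes (best: 4/8)
every size-2 subset falls short of the 8 outcomes (best: 7/8)
size 3: inputs {1, 4, 7} cover all 8 outcomes, and no lexicographically smaller subset of this size does

Answer: 1, 4, 7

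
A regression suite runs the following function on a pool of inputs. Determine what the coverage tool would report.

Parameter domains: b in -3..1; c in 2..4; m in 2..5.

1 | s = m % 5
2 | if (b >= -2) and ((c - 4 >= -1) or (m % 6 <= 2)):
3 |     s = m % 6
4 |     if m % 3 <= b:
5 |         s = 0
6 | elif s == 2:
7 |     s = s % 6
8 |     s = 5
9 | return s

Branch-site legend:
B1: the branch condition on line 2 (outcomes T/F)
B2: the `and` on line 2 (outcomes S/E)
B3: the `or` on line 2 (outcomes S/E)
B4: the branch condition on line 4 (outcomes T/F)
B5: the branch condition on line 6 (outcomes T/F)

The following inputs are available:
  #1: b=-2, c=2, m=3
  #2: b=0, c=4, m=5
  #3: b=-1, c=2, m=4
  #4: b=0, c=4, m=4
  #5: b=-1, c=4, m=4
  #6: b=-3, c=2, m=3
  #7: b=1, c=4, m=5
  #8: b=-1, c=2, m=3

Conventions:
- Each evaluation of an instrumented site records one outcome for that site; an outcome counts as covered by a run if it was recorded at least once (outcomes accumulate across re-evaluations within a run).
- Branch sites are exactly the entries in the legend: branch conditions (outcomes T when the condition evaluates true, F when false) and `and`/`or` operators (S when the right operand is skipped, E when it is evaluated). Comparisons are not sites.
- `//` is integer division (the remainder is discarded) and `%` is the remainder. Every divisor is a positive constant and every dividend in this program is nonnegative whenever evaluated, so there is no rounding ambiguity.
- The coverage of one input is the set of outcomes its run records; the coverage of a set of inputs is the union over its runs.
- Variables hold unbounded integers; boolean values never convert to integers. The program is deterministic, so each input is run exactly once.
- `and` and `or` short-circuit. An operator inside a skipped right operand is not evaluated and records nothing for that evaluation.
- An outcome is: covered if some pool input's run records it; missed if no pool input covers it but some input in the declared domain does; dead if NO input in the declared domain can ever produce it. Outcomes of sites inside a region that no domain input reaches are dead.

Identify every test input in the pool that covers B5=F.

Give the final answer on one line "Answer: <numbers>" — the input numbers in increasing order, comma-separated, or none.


input #1 (b=-2, c=2, m=3): hits B5=F
input #2 (b=0, c=4, m=5): never hits B5=F
input #3 (b=-1, c=2, m=4): hits B5=F
input #4 (b=0, c=4, m=4): never hits B5=F
input #5 (b=-1, c=4, m=4): never hits B5=F
input #6 (b=-3, c=2, m=3): hits B5=F
input #7 (b=1, c=4, m=5): never hits B5=F
input #8 (b=-1, c=2, m=3): hits B5=F
Answer: 1, 3, 6, 8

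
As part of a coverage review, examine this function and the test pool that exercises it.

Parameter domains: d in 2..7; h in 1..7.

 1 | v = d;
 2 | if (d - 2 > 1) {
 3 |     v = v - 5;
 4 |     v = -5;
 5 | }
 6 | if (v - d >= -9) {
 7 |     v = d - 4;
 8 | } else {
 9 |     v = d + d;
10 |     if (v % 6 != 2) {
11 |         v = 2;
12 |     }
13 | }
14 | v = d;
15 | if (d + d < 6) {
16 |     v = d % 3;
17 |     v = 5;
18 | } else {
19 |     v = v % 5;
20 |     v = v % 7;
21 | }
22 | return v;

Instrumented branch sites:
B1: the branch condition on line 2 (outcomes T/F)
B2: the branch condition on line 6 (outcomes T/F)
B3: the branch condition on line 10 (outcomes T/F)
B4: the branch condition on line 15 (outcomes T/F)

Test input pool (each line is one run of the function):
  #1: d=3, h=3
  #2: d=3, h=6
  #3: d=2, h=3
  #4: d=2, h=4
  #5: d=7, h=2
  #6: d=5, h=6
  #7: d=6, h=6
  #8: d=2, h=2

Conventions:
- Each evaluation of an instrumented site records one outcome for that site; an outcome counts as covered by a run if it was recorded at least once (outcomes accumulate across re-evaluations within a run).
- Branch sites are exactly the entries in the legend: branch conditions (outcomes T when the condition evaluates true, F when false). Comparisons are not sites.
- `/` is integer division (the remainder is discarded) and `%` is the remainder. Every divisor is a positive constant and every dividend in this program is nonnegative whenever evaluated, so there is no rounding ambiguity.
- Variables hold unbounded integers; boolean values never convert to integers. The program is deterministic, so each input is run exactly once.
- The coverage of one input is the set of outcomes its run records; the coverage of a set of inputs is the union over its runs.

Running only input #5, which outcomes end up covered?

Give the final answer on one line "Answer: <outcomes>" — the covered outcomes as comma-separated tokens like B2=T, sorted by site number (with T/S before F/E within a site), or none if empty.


Tracing the run of input #5 (d=7, h=2):
  B1->T, B2->F, B3->F, B4->F
as a set, this run covers: B1=T, B2=F, B3=F, B4=F
Answer: B1=T, B2=F, B3=F, B4=F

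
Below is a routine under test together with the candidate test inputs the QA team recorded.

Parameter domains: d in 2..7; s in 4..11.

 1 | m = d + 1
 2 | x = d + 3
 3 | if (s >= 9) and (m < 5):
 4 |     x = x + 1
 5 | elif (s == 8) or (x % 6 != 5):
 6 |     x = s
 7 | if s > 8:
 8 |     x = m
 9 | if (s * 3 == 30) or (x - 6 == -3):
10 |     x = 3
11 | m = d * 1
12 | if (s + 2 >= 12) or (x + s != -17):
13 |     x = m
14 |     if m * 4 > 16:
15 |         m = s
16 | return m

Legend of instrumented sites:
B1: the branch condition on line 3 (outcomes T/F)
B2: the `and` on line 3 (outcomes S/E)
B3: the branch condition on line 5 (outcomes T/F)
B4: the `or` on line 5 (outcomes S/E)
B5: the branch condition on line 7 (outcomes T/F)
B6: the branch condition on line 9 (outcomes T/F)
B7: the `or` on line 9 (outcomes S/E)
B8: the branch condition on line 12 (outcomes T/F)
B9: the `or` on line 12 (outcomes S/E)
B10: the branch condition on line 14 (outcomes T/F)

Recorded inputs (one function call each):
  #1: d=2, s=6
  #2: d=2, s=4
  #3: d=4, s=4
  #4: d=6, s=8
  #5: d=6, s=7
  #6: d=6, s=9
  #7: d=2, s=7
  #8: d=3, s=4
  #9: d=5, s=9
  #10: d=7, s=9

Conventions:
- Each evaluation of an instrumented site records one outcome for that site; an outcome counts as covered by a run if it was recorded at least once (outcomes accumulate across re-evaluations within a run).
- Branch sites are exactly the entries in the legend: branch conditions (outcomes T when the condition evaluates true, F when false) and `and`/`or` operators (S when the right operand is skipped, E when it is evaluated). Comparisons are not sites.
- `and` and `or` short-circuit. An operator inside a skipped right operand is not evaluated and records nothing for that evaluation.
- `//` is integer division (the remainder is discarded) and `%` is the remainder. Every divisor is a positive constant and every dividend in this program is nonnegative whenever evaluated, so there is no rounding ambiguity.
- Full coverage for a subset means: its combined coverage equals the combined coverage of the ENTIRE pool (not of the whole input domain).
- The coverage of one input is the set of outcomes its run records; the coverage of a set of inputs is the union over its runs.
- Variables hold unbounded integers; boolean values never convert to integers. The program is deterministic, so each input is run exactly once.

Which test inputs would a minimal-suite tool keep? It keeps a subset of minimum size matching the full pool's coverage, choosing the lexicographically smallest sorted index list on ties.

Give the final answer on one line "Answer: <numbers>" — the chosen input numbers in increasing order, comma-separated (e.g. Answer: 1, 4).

input #1 (d=2, s=6): covers B1=F, B2=S, B3=F, B4=E, B5=F, B6=F, B7=E, B8=T, B9=E, B10=F
input #2 (d=2, s=4): covers B1=F, B2=S, B3=F, B4=E, B5=F, B6=F, B7=E, B8=T, B9=E, B10=F
input #3 (d=4, s=4): covers B1=F, B2=S, B3=T, B4=E, B5=F, B6=F, B7=E, B8=T, B9=E, B10=F
input #4 (d=6, s=8): covers B1=F, B2=S, B3=T, B4=S, B5=F, B6=F, B7=E, B8=T, B9=E, B10=T
input #5 (d=6, s=7): covers B1=F, B2=S, B3=T, B4=E, B5=F, B6=F, B7=E, B8=T, B9=E, B10=T
input #6 (d=6, s=9): covers B1=F, B2=E, B3=T, B4=E, B5=T, B6=F, B7=E, B8=T, B9=E, B10=T
input #7 (d=2, s=7): covers B1=F, B2=S, B3=F, B4=E, B5=F, B6=F, B7=E, B8=T, B9=E, B10=F
input #8 (d=3, s=4): covers B1=F, B2=S, B3=T, B4=E, B5=F, B6=F, B7=E, B8=T, B9=E, B10=F
input #9 (d=5, s=9): covers B1=F, B2=E, B3=T, B4=E, B5=T, B6=F, B7=E, B8=T, B9=E, B10=T
input #10 (d=7, s=9): covers B1=F, B2=E, B3=T, B4=E, B5=T, B6=F, B7=E, B8=T, B9=E, B10=T
union over all inputs: B1=F, B2=S, B2=E, B3=T, B3=F, B4=S, B4=E, B5=T, B5=F, B6=F, B7=E, B8=T, B9=E, B10=T, B10=F (15 outcomes)
checked all size-1 subsets: none covers 15 outcomes (max 10/15)
checked all size-2 subsets: none covers 15 outcomes (max 14/15)
the canonical winner is {1, 4, 6}: size 3, full 15-outcome coverage, earliest index list among size-3 covers

Answer: 1, 4, 6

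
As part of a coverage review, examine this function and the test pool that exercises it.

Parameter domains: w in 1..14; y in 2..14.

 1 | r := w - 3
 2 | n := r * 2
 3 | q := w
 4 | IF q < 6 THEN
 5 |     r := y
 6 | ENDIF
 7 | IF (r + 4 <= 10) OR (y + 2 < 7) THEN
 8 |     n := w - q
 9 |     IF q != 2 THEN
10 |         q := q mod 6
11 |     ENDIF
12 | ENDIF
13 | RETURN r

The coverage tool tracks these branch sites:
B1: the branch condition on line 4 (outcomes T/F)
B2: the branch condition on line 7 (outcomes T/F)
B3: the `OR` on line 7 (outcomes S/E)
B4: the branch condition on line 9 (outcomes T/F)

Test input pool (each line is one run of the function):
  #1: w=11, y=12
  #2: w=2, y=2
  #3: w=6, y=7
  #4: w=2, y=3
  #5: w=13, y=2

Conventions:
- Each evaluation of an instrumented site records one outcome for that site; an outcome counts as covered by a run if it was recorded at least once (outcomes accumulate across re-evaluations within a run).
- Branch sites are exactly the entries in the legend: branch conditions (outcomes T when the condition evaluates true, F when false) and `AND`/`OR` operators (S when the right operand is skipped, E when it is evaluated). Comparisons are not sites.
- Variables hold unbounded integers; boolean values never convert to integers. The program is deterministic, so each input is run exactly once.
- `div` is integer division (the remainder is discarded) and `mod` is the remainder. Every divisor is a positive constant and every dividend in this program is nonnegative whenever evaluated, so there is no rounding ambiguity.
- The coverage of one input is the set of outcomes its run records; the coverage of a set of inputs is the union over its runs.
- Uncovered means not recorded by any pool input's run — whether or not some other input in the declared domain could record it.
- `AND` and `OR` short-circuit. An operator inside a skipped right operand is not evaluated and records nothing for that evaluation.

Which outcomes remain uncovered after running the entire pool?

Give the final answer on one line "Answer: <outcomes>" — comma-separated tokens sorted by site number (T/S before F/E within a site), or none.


#1 (w=11, y=12) -> B1->F, B3->E, B2->F; covered: B1=F, B2=F, B3=E
#2 (w=2, y=2) -> B1->T, B3->S, B2->T, B4->F; covered: B1=T, B2=T, B3=S, B4=F
#3 (w=6, y=7) -> B1->F, B3->S, B2->T, B4->T; covered: B1=F, B2=T, B3=S, B4=T
#4 (w=2, y=3) -> B1->T, B3->S, B2->T, B4->F; covered: B1=T, B2=T, B3=S, B4=F
#5 (w=13, y=2) -> B1->F, B3->E, B2->T, B4->T; covered: B1=F, B2=T, B3=E, B4=T
union over the pool: B1=T, B1=F, B2=T, B2=F, B3=S, B3=E, B4=T, B4=F
uncovered (0 of 8): none
Answer: none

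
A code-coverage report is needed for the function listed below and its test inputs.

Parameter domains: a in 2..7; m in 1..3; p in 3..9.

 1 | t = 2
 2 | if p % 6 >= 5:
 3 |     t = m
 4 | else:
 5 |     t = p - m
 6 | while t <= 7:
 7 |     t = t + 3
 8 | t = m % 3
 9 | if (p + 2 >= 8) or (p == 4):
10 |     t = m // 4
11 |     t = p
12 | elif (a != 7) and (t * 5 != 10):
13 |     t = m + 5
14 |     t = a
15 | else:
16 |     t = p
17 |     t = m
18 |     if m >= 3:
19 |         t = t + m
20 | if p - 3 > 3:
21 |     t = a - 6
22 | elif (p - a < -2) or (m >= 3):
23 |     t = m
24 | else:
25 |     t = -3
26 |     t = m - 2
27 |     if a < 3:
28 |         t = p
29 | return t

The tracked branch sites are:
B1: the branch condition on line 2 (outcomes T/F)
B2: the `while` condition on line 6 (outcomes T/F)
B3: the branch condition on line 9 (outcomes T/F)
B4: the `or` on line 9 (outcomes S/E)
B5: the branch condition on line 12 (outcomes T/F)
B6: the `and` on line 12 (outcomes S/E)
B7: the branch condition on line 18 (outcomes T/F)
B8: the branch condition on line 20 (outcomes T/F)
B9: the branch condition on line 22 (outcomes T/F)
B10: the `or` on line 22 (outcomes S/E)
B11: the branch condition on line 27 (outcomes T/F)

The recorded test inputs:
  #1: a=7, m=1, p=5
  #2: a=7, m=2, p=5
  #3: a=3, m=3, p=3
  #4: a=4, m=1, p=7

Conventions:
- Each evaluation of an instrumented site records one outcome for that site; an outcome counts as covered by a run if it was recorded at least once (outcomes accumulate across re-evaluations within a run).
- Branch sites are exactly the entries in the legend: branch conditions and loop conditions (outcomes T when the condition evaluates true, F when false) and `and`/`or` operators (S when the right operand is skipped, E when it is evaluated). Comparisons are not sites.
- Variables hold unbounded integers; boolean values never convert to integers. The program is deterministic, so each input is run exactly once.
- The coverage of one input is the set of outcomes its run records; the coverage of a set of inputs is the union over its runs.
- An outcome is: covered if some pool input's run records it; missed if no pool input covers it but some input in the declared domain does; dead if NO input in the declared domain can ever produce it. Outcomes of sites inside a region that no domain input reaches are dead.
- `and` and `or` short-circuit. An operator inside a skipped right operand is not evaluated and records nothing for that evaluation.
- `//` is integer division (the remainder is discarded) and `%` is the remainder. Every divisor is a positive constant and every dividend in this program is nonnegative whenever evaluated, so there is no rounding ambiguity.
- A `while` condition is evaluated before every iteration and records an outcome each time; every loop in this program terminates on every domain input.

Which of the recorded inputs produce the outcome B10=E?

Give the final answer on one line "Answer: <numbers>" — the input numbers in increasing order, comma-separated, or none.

input #1 (a=7, m=1, p=5): hits B10=E
input #2 (a=7, m=2, p=5): hits B10=E
input #3 (a=3, m=3, p=3): hits B10=E
input #4 (a=4, m=1, p=7): never hits B10=E

Answer: 1, 2, 3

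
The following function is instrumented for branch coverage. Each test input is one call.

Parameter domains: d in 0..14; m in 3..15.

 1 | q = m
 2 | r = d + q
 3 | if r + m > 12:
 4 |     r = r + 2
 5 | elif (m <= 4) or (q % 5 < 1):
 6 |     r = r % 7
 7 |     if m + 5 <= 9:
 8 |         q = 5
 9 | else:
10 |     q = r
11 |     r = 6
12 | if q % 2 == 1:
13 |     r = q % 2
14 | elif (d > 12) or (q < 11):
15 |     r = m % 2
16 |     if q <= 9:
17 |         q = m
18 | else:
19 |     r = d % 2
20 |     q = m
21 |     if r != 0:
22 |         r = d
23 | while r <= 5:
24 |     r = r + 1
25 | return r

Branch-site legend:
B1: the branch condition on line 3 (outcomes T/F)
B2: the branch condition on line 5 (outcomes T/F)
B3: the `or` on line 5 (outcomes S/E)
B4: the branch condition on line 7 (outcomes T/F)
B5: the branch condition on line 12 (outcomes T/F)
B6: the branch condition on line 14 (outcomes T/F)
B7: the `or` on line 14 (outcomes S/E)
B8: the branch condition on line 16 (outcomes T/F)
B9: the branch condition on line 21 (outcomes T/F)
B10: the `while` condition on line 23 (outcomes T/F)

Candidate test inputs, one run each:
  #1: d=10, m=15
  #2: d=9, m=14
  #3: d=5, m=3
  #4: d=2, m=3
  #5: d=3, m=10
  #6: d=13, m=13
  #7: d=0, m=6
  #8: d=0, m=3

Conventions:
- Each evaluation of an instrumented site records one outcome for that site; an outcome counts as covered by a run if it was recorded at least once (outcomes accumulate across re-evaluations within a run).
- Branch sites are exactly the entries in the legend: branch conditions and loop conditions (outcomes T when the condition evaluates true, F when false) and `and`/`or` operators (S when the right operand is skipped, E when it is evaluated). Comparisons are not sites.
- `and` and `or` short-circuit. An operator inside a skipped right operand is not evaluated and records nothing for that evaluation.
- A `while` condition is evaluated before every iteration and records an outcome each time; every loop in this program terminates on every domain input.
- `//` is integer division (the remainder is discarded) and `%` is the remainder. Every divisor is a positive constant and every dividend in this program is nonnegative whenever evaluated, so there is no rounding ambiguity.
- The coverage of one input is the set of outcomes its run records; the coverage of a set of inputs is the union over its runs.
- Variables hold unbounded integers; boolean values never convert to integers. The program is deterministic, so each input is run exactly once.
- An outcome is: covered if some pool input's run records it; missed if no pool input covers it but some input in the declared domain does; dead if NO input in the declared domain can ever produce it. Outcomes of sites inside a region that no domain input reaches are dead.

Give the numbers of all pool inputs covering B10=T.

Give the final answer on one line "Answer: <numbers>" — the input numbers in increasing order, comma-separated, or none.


input #1 (d=10, m=15): produces B10=T
input #2 (d=9, m=14): does not produce B10=T
input #3 (d=5, m=3): produces B10=T
input #4 (d=2, m=3): produces B10=T
input #5 (d=3, m=10): produces B10=T
input #6 (d=13, m=13): produces B10=T
input #7 (d=0, m=6): produces B10=T
input #8 (d=0, m=3): produces B10=T
Answer: 1, 3, 4, 5, 6, 7, 8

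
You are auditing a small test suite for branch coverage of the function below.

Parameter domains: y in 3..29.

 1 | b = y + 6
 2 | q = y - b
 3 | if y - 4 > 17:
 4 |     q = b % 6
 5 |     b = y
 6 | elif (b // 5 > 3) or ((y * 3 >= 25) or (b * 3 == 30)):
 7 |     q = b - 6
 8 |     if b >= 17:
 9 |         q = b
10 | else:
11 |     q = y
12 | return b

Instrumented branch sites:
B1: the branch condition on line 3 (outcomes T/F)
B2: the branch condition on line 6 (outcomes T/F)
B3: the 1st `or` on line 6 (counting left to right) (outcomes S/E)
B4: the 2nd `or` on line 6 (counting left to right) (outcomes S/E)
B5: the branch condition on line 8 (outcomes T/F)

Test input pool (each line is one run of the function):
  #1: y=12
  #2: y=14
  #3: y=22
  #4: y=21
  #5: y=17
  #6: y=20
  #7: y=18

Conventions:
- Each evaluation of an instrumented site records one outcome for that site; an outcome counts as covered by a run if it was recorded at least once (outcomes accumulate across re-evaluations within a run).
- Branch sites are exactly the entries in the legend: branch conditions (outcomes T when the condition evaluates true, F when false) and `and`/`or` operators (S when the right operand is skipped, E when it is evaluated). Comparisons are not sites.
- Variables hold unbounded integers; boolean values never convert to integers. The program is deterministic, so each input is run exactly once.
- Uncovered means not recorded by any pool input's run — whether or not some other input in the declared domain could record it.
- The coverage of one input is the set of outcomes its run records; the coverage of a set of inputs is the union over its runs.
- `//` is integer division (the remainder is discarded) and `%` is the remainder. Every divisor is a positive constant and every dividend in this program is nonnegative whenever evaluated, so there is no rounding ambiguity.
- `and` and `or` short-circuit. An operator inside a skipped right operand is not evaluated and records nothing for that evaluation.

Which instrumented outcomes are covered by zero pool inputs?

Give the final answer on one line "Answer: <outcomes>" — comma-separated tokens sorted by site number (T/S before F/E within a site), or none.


input #1 (y=12): events B1->F, B3->E, B4->S, B2->T, B5->T; covers B1=F, B2=T, B3=E, B4=S, B5=T
input #2 (y=14): events B1->F, B3->S, B2->T, B5->T; covers B1=F, B2=T, B3=S, B5=T
input #3 (y=22): events B1->T; covers B1=T
input #4 (y=21): events B1->F, B3->S, B2->T, B5->T; covers B1=F, B2=T, B3=S, B5=T
input #5 (y=17): events B1->F, B3->S, B2->T, B5->T; covers B1=F, B2=T, B3=S, B5=T
input #6 (y=20): events B1->F, B3->S, B2->T, B5->T; covers B1=F, B2=T, B3=S, B5=T
input #7 (y=18): events B1->F, B3->S, B2->T, B5->T; covers B1=F, B2=T, B3=S, B5=T
union over the pool: B1=T, B1=F, B2=T, B3=S, B3=E, B4=S, B5=T
uncovered (3 of 10): B2=F, B4=E, B5=F
Answer: B2=F, B4=E, B5=F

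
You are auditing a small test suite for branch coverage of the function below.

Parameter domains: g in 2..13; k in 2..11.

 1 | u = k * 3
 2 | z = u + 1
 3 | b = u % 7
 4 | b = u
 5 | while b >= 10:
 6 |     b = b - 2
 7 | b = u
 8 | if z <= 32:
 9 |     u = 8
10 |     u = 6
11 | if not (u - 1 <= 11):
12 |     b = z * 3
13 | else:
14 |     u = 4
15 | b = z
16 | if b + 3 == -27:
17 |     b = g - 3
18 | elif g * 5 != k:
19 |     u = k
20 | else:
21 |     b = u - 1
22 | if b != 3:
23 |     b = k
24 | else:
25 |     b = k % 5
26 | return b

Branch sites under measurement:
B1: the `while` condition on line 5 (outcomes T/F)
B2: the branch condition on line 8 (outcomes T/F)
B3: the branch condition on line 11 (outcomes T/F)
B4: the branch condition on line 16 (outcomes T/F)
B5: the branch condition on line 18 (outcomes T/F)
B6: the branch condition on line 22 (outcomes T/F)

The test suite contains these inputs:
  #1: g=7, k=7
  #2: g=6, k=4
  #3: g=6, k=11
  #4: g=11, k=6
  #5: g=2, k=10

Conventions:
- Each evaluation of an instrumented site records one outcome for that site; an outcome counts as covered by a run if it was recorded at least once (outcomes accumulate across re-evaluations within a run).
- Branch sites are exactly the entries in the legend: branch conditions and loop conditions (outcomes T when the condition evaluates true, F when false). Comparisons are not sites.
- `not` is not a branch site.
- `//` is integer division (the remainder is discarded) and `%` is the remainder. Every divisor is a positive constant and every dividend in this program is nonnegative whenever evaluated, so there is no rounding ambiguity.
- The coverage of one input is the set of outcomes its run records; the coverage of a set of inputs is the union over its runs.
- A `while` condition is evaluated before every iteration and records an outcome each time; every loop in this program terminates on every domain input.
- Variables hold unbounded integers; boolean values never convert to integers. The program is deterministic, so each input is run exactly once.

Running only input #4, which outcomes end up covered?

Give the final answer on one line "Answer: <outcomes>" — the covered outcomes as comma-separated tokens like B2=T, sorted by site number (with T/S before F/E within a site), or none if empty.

Simulating input #4 (g=11, k=6) step by step:
  B1->T, B1->T, B1->T, B1->T, B1->T, B1->F, B2->T, B3->F, B4->F, B5->T
  B6->T
collecting distinct outcomes: B1=T, B1=F, B2=T, B3=F, B4=F, B5=T, B6=T

Answer: B1=T, B1=F, B2=T, B3=F, B4=F, B5=T, B6=T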